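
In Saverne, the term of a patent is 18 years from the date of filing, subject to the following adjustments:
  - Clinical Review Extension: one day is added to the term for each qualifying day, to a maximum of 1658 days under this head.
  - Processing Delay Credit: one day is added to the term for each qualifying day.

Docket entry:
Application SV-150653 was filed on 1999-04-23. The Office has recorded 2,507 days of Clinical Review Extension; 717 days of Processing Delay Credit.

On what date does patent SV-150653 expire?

October 24, 2023

Base term: filing date + 18 years → 23 April 2017.
Clinical Review Extension: 2507 days claimed exceeds the 1658-day cap, so +1658 days → 6 November 2021.
Processing Delay Credit: +717 days → 24 October 2023.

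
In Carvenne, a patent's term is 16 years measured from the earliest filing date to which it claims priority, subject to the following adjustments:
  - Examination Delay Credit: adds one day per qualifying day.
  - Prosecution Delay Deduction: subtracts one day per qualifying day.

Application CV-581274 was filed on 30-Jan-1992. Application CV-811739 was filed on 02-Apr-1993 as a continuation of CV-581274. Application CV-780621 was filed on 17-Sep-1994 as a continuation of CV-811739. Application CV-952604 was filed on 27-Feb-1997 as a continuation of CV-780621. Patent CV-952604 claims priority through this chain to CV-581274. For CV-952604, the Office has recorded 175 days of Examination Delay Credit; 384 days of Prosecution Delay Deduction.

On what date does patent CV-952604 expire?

Earliest priority filing: 30 January 1992.
Base term: 30 January 1992 + 16 years → 30 January 2008.
Examination Delay Credit: +175 days → 23 July 2008.
Prosecution Delay Deduction: −384 days → 5 July 2007.

2007-07-05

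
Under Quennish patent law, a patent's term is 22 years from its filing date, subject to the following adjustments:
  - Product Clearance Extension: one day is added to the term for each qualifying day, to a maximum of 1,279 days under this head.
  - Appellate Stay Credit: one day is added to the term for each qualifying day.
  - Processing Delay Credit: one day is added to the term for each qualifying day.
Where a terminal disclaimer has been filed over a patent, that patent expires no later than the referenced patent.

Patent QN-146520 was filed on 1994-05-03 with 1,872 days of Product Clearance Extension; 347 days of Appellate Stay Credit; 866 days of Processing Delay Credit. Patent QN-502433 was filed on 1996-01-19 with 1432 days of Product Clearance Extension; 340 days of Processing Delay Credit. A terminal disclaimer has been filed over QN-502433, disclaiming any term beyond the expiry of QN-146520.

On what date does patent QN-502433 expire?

Natural term of QN-502433:
  Base: filing + 22 years → 19 January 2018.
  Product Clearance Extension: 1432 days claimed exceeds the 1279-day cap, so +1279 days → 21 July 2021.
  Processing Delay Credit: +340 days → 26 June 2022.
Expiry of referenced patent QN-146520:
  Base: filing + 22 years → 3 May 2016.
  Product Clearance Extension: 1872 days claimed exceeds the 1279-day cap, so +1279 days → 3 November 2019.
  Appellate Stay Credit: +347 days → 15 October 2020.
  Processing Delay Credit: +866 days → 28 February 2023.
Terminal disclaimer: QN-502433 expires on the earlier of 26 June 2022 and 28 February 2023.

June 26, 2022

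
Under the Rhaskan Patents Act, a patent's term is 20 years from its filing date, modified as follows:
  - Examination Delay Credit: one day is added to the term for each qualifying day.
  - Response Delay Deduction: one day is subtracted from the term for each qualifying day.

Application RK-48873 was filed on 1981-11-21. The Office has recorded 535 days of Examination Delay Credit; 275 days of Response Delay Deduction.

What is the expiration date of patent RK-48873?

August 8, 2002

Base term: filing date + 20 years → 21 November 2001.
Examination Delay Credit: +535 days → 10 May 2003.
Response Delay Deduction: −275 days → 8 August 2002.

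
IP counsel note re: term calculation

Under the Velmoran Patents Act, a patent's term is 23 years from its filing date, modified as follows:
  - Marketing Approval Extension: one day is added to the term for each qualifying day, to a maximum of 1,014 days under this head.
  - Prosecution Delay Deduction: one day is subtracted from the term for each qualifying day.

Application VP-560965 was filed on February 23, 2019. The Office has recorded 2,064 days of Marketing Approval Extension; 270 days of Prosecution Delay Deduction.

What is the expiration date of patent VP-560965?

2044-03-08

Base term: filing date + 23 years → 23 February 2042.
Marketing Approval Extension: 2064 days claimed exceeds the 1014-day cap, so +1014 days → 3 December 2044.
Prosecution Delay Deduction: −270 days → 8 March 2044.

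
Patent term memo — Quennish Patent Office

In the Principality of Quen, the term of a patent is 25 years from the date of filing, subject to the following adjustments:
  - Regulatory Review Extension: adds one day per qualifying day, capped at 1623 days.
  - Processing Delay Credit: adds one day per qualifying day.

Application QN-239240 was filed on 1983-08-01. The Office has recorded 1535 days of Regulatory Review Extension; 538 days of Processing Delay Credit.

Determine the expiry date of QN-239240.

2014-04-05

Base term: filing date + 25 years → 1 August 2008.
Regulatory Review Extension: 1535 days (within the 1623-day cap) → +1535 days → 14 October 2012.
Processing Delay Credit: +538 days → 5 April 2014.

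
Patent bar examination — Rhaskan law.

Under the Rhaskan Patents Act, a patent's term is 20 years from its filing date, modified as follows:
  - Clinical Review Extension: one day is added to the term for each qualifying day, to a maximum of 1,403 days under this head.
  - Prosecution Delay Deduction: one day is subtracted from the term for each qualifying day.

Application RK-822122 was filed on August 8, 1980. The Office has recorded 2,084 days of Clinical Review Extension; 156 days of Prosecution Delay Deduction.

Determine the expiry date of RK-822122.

Base term: filing date + 20 years → 8 August 2000.
Clinical Review Extension: 2084 days claimed exceeds the 1403-day cap, so +1403 days → 11 June 2004.
Prosecution Delay Deduction: −156 days → 7 January 2004.

2004-01-07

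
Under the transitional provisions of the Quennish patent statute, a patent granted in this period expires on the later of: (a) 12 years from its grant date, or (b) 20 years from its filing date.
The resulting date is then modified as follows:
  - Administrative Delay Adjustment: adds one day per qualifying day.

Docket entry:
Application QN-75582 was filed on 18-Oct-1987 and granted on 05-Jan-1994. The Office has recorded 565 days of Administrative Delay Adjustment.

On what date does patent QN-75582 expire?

(a) grant + 12 years → 5 January 2006.
(b) filing + 20 years → 18 October 2007.
Later of the two: 18 October 2007.
Administrative Delay Adjustment: +565 days → 5 May 2009.

May 5, 2009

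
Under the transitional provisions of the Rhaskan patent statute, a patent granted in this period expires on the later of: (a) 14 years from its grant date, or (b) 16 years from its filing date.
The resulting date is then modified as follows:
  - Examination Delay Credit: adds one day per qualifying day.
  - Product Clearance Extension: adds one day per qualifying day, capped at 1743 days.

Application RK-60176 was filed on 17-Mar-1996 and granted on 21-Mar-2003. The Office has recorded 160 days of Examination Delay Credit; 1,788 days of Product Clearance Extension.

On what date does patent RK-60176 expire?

(a) grant + 14 years → 21 March 2017.
(b) filing + 16 years → 17 March 2012.
Later of the two: 21 March 2017.
Examination Delay Credit: +160 days → 28 August 2017.
Product Clearance Extension: 1788 days claimed exceeds the 1743-day cap, so +1743 days → 6 June 2022.

June 6, 2022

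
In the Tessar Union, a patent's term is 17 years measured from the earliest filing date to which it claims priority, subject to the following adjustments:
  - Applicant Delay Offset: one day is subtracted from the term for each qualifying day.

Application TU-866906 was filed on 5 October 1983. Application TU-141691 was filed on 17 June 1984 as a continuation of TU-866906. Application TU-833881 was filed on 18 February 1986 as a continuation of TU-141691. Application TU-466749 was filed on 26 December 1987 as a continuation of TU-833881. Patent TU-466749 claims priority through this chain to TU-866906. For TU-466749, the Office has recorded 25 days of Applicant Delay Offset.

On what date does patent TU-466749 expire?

Earliest priority filing: 5 October 1983.
Base term: 5 October 1983 + 17 years → 5 October 2000.
Applicant Delay Offset: −25 days → 10 September 2000.

September 10, 2000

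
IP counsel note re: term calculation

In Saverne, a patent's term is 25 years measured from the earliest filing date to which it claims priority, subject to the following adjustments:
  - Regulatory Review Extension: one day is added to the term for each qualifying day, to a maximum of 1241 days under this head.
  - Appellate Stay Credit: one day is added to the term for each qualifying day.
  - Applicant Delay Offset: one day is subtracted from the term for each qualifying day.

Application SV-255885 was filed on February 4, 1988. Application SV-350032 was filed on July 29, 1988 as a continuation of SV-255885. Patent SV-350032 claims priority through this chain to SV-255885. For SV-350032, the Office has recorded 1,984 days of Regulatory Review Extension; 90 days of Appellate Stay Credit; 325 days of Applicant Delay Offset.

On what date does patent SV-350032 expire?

Earliest priority filing: 4 February 1988.
Base term: 4 February 1988 + 25 years → 4 February 2013.
Regulatory Review Extension: 1984 days claimed exceeds the 1241-day cap, so +1241 days → 29 June 2016.
Appellate Stay Credit: +90 days → 27 September 2016.
Applicant Delay Offset: −325 days → 7 November 2015.

2015-11-07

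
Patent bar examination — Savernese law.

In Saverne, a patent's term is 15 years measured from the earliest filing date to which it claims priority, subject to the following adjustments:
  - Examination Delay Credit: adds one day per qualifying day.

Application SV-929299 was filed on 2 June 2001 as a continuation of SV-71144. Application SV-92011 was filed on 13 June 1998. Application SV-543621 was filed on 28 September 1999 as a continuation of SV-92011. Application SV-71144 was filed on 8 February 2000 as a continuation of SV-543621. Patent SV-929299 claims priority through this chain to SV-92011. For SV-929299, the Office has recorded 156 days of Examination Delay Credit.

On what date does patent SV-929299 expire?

Earliest priority filing: 13 June 1998.
Base term: 13 June 1998 + 15 years → 13 June 2013.
Examination Delay Credit: +156 days → 16 November 2013.

November 16, 2013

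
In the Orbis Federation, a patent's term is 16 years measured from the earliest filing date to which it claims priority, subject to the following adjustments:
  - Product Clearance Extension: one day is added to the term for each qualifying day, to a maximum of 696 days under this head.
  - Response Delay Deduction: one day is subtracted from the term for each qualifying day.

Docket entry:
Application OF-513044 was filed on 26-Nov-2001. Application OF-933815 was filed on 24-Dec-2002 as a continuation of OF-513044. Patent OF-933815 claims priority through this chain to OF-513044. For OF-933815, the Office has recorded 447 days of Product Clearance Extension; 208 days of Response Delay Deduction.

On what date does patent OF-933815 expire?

Earliest priority filing: 26 November 2001.
Base term: 26 November 2001 + 16 years → 26 November 2017.
Product Clearance Extension: 447 days (within the 696-day cap) → +447 days → 16 February 2019.
Response Delay Deduction: −208 days → 23 July 2018.

2018-07-23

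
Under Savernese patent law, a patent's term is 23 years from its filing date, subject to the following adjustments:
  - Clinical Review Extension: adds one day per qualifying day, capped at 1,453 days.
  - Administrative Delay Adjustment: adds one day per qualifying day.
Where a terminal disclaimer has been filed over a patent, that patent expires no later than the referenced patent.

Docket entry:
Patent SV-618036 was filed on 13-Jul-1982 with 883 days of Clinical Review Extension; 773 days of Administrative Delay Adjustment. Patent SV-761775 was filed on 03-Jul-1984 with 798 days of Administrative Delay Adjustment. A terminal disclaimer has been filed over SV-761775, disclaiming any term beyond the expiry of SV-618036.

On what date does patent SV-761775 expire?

Natural term of SV-761775:
  Base: filing + 23 years → 3 July 2007.
  Administrative Delay Adjustment: +798 days → 8 September 2009.
Expiry of referenced patent SV-618036:
  Base: filing + 23 years → 13 July 2005.
  Clinical Review Extension: 883 days (within the 1453-day cap) → +883 days → 13 December 2007.
  Administrative Delay Adjustment: +773 days → 24 January 2010.
Terminal disclaimer: SV-761775 expires on the earlier of 8 September 2009 and 24 January 2010.

2009-09-08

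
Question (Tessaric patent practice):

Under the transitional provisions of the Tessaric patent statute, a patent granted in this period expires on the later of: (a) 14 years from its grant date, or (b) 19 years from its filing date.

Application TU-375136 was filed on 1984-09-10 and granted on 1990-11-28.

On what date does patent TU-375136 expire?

(a) grant + 14 years → 28 November 2004.
(b) filing + 19 years → 10 September 2003.
Later of the two: 28 November 2004.

November 28, 2004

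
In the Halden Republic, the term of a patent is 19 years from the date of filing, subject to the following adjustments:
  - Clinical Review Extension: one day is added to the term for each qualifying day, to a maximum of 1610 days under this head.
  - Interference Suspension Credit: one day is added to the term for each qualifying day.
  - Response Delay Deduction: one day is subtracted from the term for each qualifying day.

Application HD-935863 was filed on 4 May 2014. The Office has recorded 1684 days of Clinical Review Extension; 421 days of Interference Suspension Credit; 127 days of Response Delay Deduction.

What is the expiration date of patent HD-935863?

Base term: filing date + 19 years → 4 May 2033.
Clinical Review Extension: 1684 days claimed exceeds the 1610-day cap, so +1610 days → 30 September 2037.
Interference Suspension Credit: +421 days → 25 November 2038.
Response Delay Deduction: −127 days → 21 July 2038.

2038-07-21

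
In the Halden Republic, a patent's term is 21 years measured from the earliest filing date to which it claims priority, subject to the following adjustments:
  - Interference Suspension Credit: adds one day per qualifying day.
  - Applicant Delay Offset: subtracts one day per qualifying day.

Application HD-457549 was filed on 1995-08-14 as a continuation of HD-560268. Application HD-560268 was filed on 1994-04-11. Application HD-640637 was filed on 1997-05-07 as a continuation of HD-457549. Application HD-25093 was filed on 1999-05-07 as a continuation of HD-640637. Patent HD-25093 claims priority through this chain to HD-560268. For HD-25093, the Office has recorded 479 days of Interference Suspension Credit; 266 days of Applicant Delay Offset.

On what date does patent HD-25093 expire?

Earliest priority filing: 11 April 1994.
Base term: 11 April 1994 + 21 years → 11 April 2015.
Interference Suspension Credit: +479 days → 2 August 2016.
Applicant Delay Offset: −266 days → 10 November 2015.

November 10, 2015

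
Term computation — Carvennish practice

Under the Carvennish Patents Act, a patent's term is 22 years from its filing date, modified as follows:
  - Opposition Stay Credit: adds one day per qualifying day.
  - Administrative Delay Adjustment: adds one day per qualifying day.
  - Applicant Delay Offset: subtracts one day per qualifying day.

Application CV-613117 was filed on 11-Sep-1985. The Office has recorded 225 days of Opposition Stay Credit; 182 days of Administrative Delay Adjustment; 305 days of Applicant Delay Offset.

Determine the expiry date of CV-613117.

Base term: filing date + 22 years → 11 September 2007.
Opposition Stay Credit: +225 days → 23 April 2008.
Administrative Delay Adjustment: +182 days → 22 October 2008.
Applicant Delay Offset: −305 days → 22 December 2007.

December 22, 2007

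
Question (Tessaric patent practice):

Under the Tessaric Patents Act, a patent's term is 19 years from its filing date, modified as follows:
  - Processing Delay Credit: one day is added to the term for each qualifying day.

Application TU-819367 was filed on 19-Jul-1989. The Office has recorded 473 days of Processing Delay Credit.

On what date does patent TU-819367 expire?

Base term: filing date + 19 years → 19 July 2008.
Processing Delay Credit: +473 days → 4 November 2009.

2009-11-04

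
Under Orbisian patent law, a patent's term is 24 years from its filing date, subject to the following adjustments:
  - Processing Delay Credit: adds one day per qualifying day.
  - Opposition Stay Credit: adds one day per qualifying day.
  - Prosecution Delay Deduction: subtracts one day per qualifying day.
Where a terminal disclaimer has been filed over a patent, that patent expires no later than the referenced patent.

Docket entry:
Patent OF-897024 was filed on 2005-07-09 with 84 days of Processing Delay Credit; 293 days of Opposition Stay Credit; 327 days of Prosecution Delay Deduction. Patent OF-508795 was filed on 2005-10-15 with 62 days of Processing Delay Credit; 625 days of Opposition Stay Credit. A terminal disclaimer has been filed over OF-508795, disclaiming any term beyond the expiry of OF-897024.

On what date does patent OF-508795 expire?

2029-08-28

Natural term of OF-508795:
  Base: filing + 24 years → 15 October 2029.
  Processing Delay Credit: +62 days → 16 December 2029.
  Opposition Stay Credit: +625 days → 2 September 2031.
Expiry of referenced patent OF-897024:
  Base: filing + 24 years → 9 July 2029.
  Processing Delay Credit: +84 days → 1 October 2029.
  Opposition Stay Credit: +293 days → 21 July 2030.
  Prosecution Delay Deduction: −327 days → 28 August 2029.
Terminal disclaimer: OF-508795 expires on the earlier of 2 September 2031 and 28 August 2029.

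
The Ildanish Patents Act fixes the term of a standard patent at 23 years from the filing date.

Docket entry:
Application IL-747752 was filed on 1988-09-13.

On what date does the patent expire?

Filing date + 23 years → 13 September 2011.

September 13, 2011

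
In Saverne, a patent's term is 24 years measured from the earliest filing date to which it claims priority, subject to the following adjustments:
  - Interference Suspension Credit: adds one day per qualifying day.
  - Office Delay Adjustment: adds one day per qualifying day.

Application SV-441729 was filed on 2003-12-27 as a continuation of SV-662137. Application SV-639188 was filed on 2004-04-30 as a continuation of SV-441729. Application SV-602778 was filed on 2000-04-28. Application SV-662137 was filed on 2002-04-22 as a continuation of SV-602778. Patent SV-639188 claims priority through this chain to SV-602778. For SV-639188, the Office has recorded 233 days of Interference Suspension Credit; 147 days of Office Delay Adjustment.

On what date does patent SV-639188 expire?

May 13, 2025

Earliest priority filing: 28 April 2000.
Base term: 28 April 2000 + 24 years → 28 April 2024.
Interference Suspension Credit: +233 days → 17 December 2024.
Office Delay Adjustment: +147 days → 13 May 2025.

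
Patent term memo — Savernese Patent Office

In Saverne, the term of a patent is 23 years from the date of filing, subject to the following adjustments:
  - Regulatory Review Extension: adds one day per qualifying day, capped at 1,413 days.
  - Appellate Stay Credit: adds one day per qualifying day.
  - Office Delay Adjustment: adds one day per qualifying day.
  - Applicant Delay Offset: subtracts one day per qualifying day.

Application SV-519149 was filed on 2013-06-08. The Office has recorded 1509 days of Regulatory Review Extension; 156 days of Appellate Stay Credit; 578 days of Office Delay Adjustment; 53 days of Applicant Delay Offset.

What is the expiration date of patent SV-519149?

Base term: filing date + 23 years → 8 June 2036.
Regulatory Review Extension: 1509 days claimed exceeds the 1413-day cap, so +1413 days → 21 April 2040.
Appellate Stay Credit: +156 days → 24 September 2040.
Office Delay Adjustment: +578 days → 25 April 2042.
Applicant Delay Offset: −53 days → 3 March 2042.

March 3, 2042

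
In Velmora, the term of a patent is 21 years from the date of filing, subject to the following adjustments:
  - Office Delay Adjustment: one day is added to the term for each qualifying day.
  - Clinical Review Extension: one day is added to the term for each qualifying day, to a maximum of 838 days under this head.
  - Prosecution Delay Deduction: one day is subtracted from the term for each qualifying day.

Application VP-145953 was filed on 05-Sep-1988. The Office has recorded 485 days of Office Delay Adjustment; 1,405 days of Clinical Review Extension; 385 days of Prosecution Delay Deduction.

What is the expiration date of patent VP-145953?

March 31, 2012

Base term: filing date + 21 years → 5 September 2009.
Office Delay Adjustment: +485 days → 3 January 2011.
Clinical Review Extension: 1405 days claimed exceeds the 838-day cap, so +838 days → 20 April 2013.
Prosecution Delay Deduction: −385 days → 31 March 2012.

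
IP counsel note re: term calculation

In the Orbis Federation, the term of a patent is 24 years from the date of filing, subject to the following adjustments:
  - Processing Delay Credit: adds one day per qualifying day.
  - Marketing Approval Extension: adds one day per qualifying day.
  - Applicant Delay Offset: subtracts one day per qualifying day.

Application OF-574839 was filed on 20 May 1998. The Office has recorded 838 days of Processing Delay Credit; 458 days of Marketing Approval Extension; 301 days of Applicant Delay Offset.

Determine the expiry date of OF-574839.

Base term: filing date + 24 years → 20 May 2022.
Processing Delay Credit: +838 days → 4 September 2024.
Marketing Approval Extension: +458 days → 6 December 2025.
Applicant Delay Offset: −301 days → 8 February 2025.

February 8, 2025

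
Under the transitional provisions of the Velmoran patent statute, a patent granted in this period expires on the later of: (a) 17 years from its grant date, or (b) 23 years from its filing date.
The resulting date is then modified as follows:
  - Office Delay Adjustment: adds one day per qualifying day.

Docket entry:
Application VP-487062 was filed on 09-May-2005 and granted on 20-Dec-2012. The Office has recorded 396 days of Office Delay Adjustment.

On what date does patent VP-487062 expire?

(a) grant + 17 years → 20 December 2029.
(b) filing + 23 years → 9 May 2028.
Later of the two: 20 December 2029.
Office Delay Adjustment: +396 days → 20 January 2031.

January 20, 2031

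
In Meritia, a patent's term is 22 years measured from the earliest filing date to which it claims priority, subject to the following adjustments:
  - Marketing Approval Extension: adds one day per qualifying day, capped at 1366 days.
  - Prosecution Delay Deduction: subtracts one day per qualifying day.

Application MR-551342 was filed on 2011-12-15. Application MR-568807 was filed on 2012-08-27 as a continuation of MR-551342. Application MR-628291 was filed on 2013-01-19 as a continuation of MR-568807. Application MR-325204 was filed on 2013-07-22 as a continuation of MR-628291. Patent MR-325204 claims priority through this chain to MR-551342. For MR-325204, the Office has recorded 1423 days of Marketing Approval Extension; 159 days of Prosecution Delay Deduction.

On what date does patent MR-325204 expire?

2037-04-05

Earliest priority filing: 15 December 2011.
Base term: 15 December 2011 + 22 years → 15 December 2033.
Marketing Approval Extension: 1423 days claimed exceeds the 1366-day cap, so +1366 days → 11 September 2037.
Prosecution Delay Deduction: −159 days → 5 April 2037.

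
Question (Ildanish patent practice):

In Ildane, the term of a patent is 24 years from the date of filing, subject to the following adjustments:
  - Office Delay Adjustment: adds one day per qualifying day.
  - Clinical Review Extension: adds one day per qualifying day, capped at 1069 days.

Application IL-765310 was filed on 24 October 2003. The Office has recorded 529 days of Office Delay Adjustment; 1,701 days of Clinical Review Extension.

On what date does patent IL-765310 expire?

2032-03-09

Base term: filing date + 24 years → 24 October 2027.
Office Delay Adjustment: +529 days → 5 April 2029.
Clinical Review Extension: 1701 days claimed exceeds the 1069-day cap, so +1069 days → 9 March 2032.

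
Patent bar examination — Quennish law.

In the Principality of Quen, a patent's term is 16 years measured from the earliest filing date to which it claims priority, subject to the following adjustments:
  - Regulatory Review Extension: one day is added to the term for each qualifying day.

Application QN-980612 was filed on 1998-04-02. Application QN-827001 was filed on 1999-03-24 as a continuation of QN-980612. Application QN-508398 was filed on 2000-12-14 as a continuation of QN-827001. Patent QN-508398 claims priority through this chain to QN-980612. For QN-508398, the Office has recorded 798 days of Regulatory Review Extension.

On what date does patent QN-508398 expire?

June 8, 2016

Earliest priority filing: 2 April 1998.
Base term: 2 April 1998 + 16 years → 2 April 2014.
Regulatory Review Extension: +798 days → 8 June 2016.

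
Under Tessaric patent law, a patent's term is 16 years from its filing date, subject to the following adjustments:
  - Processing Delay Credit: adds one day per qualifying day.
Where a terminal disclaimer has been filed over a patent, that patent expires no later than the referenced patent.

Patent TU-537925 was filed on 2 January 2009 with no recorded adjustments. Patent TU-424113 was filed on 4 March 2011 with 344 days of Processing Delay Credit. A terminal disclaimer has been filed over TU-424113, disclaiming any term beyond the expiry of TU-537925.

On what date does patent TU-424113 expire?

Natural term of TU-424113:
  Base: filing + 16 years → 4 March 2027.
  Processing Delay Credit: +344 days → 11 February 2028.
Expiry of referenced patent TU-537925:
  Base: filing + 16 years → 2 January 2025.
Terminal disclaimer: TU-424113 expires on the earlier of 11 February 2028 and 2 January 2025.

January 2, 2025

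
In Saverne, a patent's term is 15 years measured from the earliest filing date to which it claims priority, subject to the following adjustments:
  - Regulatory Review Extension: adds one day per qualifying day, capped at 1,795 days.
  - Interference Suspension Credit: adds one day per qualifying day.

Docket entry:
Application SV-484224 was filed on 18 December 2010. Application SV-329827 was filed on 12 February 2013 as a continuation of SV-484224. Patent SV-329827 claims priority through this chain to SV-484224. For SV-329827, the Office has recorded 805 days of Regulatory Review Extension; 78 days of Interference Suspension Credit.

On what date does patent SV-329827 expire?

Earliest priority filing: 18 December 2010.
Base term: 18 December 2010 + 15 years → 18 December 2025.
Regulatory Review Extension: 805 days (within the 1795-day cap) → +805 days → 2 March 2028.
Interference Suspension Credit: +78 days → 19 May 2028.

May 19, 2028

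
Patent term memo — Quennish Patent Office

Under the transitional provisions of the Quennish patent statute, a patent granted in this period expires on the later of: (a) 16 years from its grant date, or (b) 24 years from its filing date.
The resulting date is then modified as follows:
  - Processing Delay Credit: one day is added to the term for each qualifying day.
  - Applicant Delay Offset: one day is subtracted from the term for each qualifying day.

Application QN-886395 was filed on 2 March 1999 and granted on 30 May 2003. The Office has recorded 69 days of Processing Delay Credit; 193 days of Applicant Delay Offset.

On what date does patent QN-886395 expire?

October 29, 2022

(a) grant + 16 years → 30 May 2019.
(b) filing + 24 years → 2 March 2023.
Later of the two: 2 March 2023.
Processing Delay Credit: +69 days → 10 May 2023.
Applicant Delay Offset: −193 days → 29 October 2022.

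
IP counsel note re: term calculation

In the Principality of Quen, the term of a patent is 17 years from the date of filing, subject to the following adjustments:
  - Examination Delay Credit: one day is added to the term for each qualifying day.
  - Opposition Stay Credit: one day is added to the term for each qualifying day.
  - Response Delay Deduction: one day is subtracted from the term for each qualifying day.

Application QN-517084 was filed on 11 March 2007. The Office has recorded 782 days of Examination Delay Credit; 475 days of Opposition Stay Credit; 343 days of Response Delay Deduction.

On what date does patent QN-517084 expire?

2026-09-11

Base term: filing date + 17 years → 11 March 2024.
Examination Delay Credit: +782 days → 2 May 2026.
Opposition Stay Credit: +475 days → 20 August 2027.
Response Delay Deduction: −343 days → 11 September 2026.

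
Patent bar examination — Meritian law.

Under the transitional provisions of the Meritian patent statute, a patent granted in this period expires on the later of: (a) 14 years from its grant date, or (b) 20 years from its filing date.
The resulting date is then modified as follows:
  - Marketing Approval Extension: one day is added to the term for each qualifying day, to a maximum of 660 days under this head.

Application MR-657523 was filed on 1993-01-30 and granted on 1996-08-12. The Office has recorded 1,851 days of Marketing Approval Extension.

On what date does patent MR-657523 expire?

November 21, 2014

(a) grant + 14 years → 12 August 2010.
(b) filing + 20 years → 30 January 2013.
Later of the two: 30 January 2013.
Marketing Approval Extension: 1851 days claimed exceeds the 660-day cap, so +660 days → 21 November 2014.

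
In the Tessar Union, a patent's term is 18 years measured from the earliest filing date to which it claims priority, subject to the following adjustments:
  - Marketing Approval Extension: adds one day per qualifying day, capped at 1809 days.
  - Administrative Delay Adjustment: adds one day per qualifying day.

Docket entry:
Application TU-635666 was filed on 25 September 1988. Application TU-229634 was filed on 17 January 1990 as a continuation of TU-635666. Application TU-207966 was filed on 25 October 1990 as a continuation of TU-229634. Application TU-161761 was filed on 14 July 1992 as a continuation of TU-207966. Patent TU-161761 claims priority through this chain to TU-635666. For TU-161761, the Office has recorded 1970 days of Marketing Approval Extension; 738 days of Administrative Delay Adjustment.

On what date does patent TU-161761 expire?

September 15, 2013

Earliest priority filing: 25 September 1988.
Base term: 25 September 1988 + 18 years → 25 September 2006.
Marketing Approval Extension: 1970 days claimed exceeds the 1809-day cap, so +1809 days → 8 September 2011.
Administrative Delay Adjustment: +738 days → 15 September 2013.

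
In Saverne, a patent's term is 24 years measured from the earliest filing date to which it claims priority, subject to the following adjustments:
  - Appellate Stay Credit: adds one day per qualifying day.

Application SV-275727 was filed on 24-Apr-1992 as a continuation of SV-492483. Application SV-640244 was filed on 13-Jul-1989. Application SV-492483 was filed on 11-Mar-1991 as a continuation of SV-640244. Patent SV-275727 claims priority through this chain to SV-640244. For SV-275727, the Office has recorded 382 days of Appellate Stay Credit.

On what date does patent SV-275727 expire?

Earliest priority filing: 13 July 1989.
Base term: 13 July 1989 + 24 years → 13 July 2013.
Appellate Stay Credit: +382 days → 30 July 2014.

2014-07-30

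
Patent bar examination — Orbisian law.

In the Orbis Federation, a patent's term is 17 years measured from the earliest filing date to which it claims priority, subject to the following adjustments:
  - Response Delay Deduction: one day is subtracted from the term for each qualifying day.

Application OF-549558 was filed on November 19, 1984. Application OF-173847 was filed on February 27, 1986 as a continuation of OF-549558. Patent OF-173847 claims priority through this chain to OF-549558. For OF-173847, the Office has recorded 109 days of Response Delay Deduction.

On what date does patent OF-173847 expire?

Earliest priority filing: 19 November 1984.
Base term: 19 November 1984 + 17 years → 19 November 2001.
Response Delay Deduction: −109 days → 2 August 2001.

2001-08-02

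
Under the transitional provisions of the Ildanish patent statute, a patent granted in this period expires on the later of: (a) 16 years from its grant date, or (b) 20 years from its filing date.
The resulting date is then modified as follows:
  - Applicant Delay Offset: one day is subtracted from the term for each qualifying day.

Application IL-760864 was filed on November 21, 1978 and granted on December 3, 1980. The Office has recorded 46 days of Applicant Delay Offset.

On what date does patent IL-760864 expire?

1998-10-06

(a) grant + 16 years → 3 December 1996.
(b) filing + 20 years → 21 November 1998.
Later of the two: 21 November 1998.
Applicant Delay Offset: −46 days → 6 October 1998.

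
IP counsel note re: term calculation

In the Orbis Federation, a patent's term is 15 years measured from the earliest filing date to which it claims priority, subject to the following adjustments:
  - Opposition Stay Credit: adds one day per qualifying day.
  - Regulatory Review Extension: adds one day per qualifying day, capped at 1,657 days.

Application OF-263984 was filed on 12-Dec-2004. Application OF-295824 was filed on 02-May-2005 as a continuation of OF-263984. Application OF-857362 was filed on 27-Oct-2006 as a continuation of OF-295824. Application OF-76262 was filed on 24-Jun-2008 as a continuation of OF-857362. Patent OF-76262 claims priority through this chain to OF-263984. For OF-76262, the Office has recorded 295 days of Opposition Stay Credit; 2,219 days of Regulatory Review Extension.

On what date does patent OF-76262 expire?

Earliest priority filing: 12 December 2004.
Base term: 12 December 2004 + 15 years → 12 December 2019.
Opposition Stay Credit: +295 days → 2 October 2020.
Regulatory Review Extension: 2219 days claimed exceeds the 1657-day cap, so +1657 days → 16 April 2025.

2025-04-16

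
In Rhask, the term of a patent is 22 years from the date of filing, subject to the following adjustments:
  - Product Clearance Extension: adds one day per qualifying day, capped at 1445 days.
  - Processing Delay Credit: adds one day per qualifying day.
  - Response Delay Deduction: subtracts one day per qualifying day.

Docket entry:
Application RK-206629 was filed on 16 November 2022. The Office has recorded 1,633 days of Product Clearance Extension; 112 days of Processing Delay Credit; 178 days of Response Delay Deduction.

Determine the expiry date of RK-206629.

2048-08-26

Base term: filing date + 22 years → 16 November 2044.
Product Clearance Extension: 1633 days claimed exceeds the 1445-day cap, so +1445 days → 31 October 2048.
Processing Delay Credit: +112 days → 20 February 2049.
Response Delay Deduction: −178 days → 26 August 2048.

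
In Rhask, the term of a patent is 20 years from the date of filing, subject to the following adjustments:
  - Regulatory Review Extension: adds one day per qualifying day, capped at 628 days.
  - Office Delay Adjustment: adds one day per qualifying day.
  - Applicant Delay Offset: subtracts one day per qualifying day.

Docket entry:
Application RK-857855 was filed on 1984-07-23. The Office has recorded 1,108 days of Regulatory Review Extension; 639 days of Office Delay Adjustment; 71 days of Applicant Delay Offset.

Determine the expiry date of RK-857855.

Base term: filing date + 20 years → 23 July 2004.
Regulatory Review Extension: 1108 days claimed exceeds the 628-day cap, so +628 days → 12 April 2006.
Office Delay Adjustment: +639 days → 11 January 2008.
Applicant Delay Offset: −71 days → 1 November 2007.

November 1, 2007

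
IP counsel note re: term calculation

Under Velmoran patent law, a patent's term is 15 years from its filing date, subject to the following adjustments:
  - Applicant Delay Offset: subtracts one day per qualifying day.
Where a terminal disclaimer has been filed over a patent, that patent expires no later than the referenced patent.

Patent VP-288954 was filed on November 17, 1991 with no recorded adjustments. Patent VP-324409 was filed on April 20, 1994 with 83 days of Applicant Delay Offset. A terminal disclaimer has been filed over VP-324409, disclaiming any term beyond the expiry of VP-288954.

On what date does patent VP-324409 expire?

November 17, 2006

Natural term of VP-324409:
  Base: filing + 15 years → 20 April 2009.
  Applicant Delay Offset: −83 days → 27 January 2009.
Expiry of referenced patent VP-288954:
  Base: filing + 15 years → 17 November 2006.
Terminal disclaimer: VP-324409 expires on the earlier of 27 January 2009 and 17 November 2006.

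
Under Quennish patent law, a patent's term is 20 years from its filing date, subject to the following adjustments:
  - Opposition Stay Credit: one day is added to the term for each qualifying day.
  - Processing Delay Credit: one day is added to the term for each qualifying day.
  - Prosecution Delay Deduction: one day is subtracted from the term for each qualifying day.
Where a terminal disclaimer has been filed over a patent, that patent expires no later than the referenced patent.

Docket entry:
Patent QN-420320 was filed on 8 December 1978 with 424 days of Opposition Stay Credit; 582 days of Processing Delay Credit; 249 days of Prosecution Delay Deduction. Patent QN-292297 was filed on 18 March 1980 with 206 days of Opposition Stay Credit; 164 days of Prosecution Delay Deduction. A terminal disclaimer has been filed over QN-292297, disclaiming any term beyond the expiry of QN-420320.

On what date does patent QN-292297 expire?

2000-04-29

Natural term of QN-292297:
  Base: filing + 20 years → 18 March 2000.
  Opposition Stay Credit: +206 days → 10 October 2000.
  Prosecution Delay Deduction: −164 days → 29 April 2000.
Expiry of referenced patent QN-420320:
  Base: filing + 20 years → 8 December 1998.
  Opposition Stay Credit: +424 days → 5 February 2000.
  Processing Delay Credit: +582 days → 9 September 2001.
  Prosecution Delay Deduction: −249 days → 3 January 2001.
Terminal disclaimer: QN-292297 expires on the earlier of 29 April 2000 and 3 January 2001.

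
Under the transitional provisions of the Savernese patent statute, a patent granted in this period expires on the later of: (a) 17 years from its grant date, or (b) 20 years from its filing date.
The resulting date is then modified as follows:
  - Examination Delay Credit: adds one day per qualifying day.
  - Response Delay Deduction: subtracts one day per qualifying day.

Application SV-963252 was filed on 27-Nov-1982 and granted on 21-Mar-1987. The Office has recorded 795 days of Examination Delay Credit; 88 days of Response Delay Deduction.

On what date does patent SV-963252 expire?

February 26, 2006

(a) grant + 17 years → 21 March 2004.
(b) filing + 20 years → 27 November 2002.
Later of the two: 21 March 2004.
Examination Delay Credit: +795 days → 25 May 2006.
Response Delay Deduction: −88 days → 26 February 2006.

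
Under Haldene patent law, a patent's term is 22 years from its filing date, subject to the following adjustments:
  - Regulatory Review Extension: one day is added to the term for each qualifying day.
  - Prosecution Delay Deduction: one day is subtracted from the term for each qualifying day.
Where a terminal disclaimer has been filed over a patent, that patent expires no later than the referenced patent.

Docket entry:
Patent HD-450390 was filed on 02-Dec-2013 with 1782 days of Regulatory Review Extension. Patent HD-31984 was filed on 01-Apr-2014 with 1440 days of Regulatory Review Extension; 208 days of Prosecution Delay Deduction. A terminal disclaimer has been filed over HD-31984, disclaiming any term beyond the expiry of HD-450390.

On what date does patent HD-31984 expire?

Natural term of HD-31984:
  Base: filing + 22 years → 1 April 2036.
  Regulatory Review Extension: +1440 days → 11 March 2040.
  Prosecution Delay Deduction: −208 days → 16 August 2039.
Expiry of referenced patent HD-450390:
  Base: filing + 22 years → 2 December 2035.
  Regulatory Review Extension: +1782 days → 18 October 2040.
Terminal disclaimer: HD-31984 expires on the earlier of 16 August 2039 and 18 October 2040.

2039-08-16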